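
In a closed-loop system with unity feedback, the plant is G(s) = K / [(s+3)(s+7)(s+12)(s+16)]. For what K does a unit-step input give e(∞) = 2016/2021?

System type = 0 (no poles at s=0).
K_p = lim_{s→0} G(s) = K / (3·7·12·16) = (1/4032)·K.
e_ss = 1/(1 + K_p) = 2016/2021 ⇒ 1 + (1/4032)·K = 2021/2016 ⇒ K = 10.

10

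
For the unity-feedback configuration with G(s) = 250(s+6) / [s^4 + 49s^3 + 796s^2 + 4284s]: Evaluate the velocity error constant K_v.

125/357

Lowest-order denominator term is 4284s, so the open loop has 1 pole at the origin → type 1 system.
K_v = lim_{s→0} s·G(s) = 250·6 / 4284 = 125/357.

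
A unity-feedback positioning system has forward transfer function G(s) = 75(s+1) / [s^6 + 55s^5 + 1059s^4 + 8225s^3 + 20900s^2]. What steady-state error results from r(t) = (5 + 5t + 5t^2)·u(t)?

Factoring s^2 from the denominator leaves a polynomial with constant term 20900, so the system is type 2. Taking each input component in turn:
  • 5: tracked with zero error.
  • 5t: tracked with zero error.
  • 5t^2: e_ss = 10/K_a with K_a=3/836 → 8360/3.
Total e_ss = 8360/3.

8360/3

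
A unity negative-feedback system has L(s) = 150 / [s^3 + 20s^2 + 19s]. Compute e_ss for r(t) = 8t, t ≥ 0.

Lowest-order denominator term is 19s, so the open loop has 1 pole at the origin → type 1 system.
K_v = lim_{s→0} s·L(s) = 150 / 19 = 150/19.
e_ss = 8/K_v = 8/(150/19) = 76/75.

76/75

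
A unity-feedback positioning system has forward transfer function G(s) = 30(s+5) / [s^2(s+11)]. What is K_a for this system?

150/11

System type = 2 (two poles at s=0).
K_a = lim_{s→0} s^2·G(s) = 30·5 / (11) = 150/11.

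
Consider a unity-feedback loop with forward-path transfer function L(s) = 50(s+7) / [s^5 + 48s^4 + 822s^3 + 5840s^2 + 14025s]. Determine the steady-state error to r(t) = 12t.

Factoring s from the denominator leaves a polynomial with constant term 14025, so the system is type 1.
K_v = lim_{s→0} s·L(s) = 50·7 / 14025 = 14/561.
e_ss = 12/K_v = 12/(14/561) = 3366/7.

3366/7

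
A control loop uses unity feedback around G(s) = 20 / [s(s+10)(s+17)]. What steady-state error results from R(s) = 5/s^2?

42.5

G(s) has one factor of s in the denominator, so the system is type 1.
K_v = lim_{s→0} s·G(s) = 20 / (10·17) = 2/17.
e_ss = 5/K_v = 5/(2/17) = 42.5.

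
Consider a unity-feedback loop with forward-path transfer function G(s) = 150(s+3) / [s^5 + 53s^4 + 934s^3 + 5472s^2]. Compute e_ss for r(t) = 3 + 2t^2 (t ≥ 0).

48.64

Factoring s^2 from the denominator leaves a polynomial with constant term 5472, so the system is type 2. By superposition:
  • 3: tracked with zero error.
  • 2t^2: e_ss = 4/K_a with K_a=25/304 → 48.64.
Total e_ss = 48.64.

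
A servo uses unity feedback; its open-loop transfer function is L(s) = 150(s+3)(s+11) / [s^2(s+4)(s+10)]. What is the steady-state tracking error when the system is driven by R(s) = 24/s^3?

The open loop has two poles at the origin → type 2 system.
K_a = lim_{s→0} s^2·L(s) = 150·3·11 / (4·10) = 123.75.
r(t) = 12t^2 gives R(s) = 24/s^3.
e_ss = 24/K_a = 24/123.75 = 32/165.

32/165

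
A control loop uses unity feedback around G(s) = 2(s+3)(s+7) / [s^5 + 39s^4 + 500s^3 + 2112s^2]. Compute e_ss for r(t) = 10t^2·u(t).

Factoring s^2 from the denominator leaves a polynomial with constant term 2112, so the system is type 2.
K_a = lim_{s→0} s^2·G(s) = 2·3·7 / 2112 = 7/352.
r(t) = 10t^2 gives R(s) = 20/s^3.
e_ss = 20/K_a = 20/(7/352) = 7040/7.

7040/7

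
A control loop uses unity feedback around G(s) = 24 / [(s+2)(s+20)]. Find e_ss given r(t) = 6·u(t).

System type = 0 (no poles at s=0).
K_p = lim_{s→0} G(s) = 24 / (2·20) = 0.6.
e_ss = 6/(1 + K_p) = 6/1.6 = 3.75.

3.75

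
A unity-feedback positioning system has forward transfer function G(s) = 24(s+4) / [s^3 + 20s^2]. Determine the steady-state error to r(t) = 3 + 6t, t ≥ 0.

The denominator has no term below 20s^2 — 2 poles at s=0, type 2. Taking each input component in turn:
  • 3: tracked with zero error.
  • 6t: tracked with zero error.
Total e_ss = 0.

0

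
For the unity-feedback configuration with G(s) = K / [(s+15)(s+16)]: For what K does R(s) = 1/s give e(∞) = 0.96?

10

System type = 0 (no poles at s=0).
K_p = lim_{s→0} G(s) = K / (15·16) = (1/240)·K.
e_ss = 1/(1 + K_p) = 0.96 ⇒ 1 + (1/240)·K = 25/24 ⇒ K = 10.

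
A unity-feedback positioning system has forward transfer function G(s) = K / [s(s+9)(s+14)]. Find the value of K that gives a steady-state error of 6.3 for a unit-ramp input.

20

The open loop has one pole at the origin → type 1 system.
K_v = lim_{s→0} s·G(s) = K / (9·14) = (1/126)·K.
e_ss = 1/K_v = 6.3 ⇒ K_v = 10/63 ⇒ K = (10/63)/(1/126) = 20.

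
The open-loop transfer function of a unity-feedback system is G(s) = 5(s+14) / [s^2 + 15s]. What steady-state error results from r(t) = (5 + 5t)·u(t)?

Factoring s from the denominator leaves a polynomial with constant term 15, so the system is type 1. By superposition:
  • 5: tracked with zero error.
  • 5t: e_ss = 5/K_v with K_v=14/3 → 15/14.
Total e_ss = 15/14.

15/14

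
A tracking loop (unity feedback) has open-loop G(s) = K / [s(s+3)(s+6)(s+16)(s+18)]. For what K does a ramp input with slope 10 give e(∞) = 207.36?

250

System type = 1 (one pole at s=0).
K_v = lim_{s→0} s·G(s) = K / (3·6·16·18) = (1/5184)·K.
e_ss = 10/K_v = 207.36 ⇒ K_v = 125/2592 ⇒ K = (125/2592)/(1/5184) = 250.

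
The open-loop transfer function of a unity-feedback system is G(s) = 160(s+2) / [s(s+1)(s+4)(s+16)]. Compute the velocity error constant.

5

One free integrator in G(s): this is a type 1 system.
K_v = lim_{s→0} s·G(s) = 160·2 / (1·4·16) = 5.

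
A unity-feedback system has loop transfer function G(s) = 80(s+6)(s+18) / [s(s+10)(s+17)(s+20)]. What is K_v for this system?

216/85

The open loop has one pole at the origin → type 1 system.
K_v = lim_{s→0} s·G(s) = 80·6·18 / (10·17·20) = 216/85.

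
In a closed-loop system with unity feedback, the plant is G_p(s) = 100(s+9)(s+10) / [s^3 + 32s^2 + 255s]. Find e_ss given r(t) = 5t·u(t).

The denominator has no term below 255s — 1 pole at s=0, type 1.
K_v = lim_{s→0} s·G_p(s) = 100·9·10 / 255 = 600/17.
e_ss = 5/K_v = 5/(600/17) = 17/120.

17/120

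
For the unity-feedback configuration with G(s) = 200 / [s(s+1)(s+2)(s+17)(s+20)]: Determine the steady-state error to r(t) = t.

The open loop has one pole at the origin → type 1 system.
K_v = lim_{s→0} s·G(s) = 200 / (1·2·17·20) = 5/17.
e_ss = 1/K_v = 1/(5/17) = 3.4.

3.4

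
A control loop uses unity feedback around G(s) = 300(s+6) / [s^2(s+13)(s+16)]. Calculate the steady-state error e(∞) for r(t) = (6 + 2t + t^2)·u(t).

52/225

System type = 2 (two poles at s=0). Taking each input component in turn:
  • 6: tracked with zero error.
  • 2t: tracked with zero error.
  • t^2: e_ss = 2/K_a with K_a=225/26 → 52/225.
Total e_ss = 52/225.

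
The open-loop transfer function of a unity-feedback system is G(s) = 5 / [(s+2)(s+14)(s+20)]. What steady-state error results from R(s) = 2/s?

System type = 0 (no poles at s=0).
K_p = lim_{s→0} G(s) = 5 / (2·14·20) = 1/112.
e_ss = 2/(1 + K_p) = 2/(113/112) = 224/113.

224/113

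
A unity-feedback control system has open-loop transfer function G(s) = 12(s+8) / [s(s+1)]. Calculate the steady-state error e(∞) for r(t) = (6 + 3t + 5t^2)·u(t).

infinity

G(s) has one factor of s in the denominator, so the system is type 1. Taking each input component in turn:
  • 6: tracked with zero error.
  • 3t: e_ss = 3/K_v with K_v=96 → 1/32.
  • 5t^2: a type-1 system cannot track it, e_ss → ∞.
The unbounded component dominates.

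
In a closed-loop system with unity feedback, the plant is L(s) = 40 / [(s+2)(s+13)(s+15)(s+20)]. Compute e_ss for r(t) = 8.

System type = 0 (no poles at s=0).
K_p = lim_{s→0} L(s) = 40 / (2·13·15·20) = 1/195.
e_ss = 8/(1 + K_p) = 8/(196/195) = 390/49.

390/49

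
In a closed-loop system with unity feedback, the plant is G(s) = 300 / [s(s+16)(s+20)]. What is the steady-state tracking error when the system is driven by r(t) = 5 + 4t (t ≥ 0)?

64/15

G(s) has one factor of s in the denominator, so the system is type 1. Taking each input component in turn:
  • 5: tracked with zero error.
  • 4t: e_ss = 4/K_v with K_v=0.9375 → 64/15.
Total e_ss = 64/15.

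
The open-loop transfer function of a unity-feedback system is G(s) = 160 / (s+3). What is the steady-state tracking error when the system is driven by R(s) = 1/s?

3/163

System type = 0 (no poles at s=0).
K_p = lim_{s→0} G(s) = 160 / (3) = 160/3.
e_ss = 1/(1 + K_p) = 1/(163/3) = 3/163.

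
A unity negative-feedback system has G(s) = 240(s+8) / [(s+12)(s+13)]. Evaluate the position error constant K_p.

160/13

No free integrators in G(s): this is a type 0 system.
K_p = lim_{s→0} G(s) = 240·8 / (12·13) = 160/13.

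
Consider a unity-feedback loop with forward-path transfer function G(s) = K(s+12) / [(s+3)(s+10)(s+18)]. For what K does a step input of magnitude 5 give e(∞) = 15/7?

60

The open loop has no poles at the origin → type 0 system.
K_p = lim_{s→0} G(s) = K·12 / (3·10·18) = (1/45)·K.
e_ss = 5/(1 + K_p) = 15/7 ⇒ 1 + (1/45)·K = 7/3 ⇒ K = 60.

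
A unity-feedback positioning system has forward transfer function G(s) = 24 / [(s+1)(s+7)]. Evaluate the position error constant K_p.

24/7

No free integrators in G(s): this is a type 0 system.
K_p = lim_{s→0} G(s) = 24 / (1·7) = 24/7.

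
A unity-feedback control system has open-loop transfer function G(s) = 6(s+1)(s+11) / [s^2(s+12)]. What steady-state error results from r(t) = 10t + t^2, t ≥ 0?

Two free integrators in G(s): this is a type 2 system. By superposition:
  • 10t: tracked with zero error.
  • t^2: e_ss = 2/K_a with K_a=5.5 → 4/11.
Total e_ss = 4/11.

4/11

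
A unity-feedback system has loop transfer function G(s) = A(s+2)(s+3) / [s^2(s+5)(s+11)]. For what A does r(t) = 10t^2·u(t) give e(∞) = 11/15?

G(s) has two factors of s in the denominator, so the system is type 2.
K_a = lim_{s→0} s^2·G(s) = A·2·3 / (5·11) = (6/55)·A.
e_ss = 20/K_a = 11/15 ⇒ K_a = 300/11 ⇒ A = (300/11)/(6/55) = 250.

250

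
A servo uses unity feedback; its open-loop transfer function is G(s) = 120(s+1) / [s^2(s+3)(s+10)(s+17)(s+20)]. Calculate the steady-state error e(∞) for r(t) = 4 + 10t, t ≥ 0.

G(s) has two factors of s in the denominator, so the system is type 2. Treating each term separately:
  • 4: tracked with zero error.
  • 10t: tracked with zero error.
Total e_ss = 0.

0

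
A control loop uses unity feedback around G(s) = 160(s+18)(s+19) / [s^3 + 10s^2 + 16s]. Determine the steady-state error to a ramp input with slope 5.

1/684

Factoring s from the denominator leaves a polynomial with constant term 16, so the system is type 1.
K_v = lim_{s→0} s·G(s) = 160·18·19 / 16 = 3420.
e_ss = 5/K_v = 5/3420 = 1/684.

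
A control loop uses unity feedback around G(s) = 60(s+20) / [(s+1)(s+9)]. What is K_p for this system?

System type = 0 (no poles at s=0).
K_p = lim_{s→0} G(s) = 60·20 / (1·9) = 400/3.

400/3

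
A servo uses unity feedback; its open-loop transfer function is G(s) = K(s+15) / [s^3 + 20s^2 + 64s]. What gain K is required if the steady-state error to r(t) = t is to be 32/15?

Lowest-order denominator term is 64s, so the open loop has 1 pole at the origin → type 1 system.
K_v = lim_{s→0} s·G(s) = K·15 / 64 = (15/64)·K.
e_ss = 1/K_v = 32/15 ⇒ K_v = 15/32 ⇒ K = (15/32)/(15/64) = 2.

2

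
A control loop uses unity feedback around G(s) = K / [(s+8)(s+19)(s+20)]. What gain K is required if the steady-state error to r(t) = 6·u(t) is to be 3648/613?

System type = 0 (no poles at s=0).
K_p = lim_{s→0} G(s) = K / (8·19·20) = (1/3040)·K.
e_ss = 6/(1 + K_p) = 3648/613 ⇒ 1 + (1/3040)·K = 613/608 ⇒ K = 25.

25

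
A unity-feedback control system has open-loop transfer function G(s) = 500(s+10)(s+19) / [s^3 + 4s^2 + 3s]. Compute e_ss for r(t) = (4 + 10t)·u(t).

3/9500

The denominator has no term below 3s — 1 pole at s=0, type 1. By superposition:
  • 4: tracked with zero error.
  • 10t: e_ss = 10/K_v with K_v=95000/3 → 3/9500.
Total e_ss = 3/9500.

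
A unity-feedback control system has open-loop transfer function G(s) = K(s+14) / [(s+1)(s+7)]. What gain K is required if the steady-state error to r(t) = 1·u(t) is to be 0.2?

2

System type = 0 (no poles at s=0).
K_p = lim_{s→0} G(s) = K·14 / (1·7) = 2·K.
e_ss = 1/(1 + K_p) = 0.2 ⇒ 1 + 2·K = 5 ⇒ K = 2.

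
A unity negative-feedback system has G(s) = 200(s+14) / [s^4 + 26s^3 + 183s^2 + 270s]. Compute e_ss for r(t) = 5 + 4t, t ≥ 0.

Factoring s from the denominator leaves a polynomial with constant term 270, so the system is type 1. Taking each input component in turn:
  • 5: tracked with zero error.
  • 4t: e_ss = 4/K_v with K_v=280/27 → 27/70.
Total e_ss = 27/70.

27/70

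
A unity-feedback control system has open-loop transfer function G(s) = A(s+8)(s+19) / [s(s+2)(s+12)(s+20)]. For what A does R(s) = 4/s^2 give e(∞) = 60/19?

4

The open loop has one pole at the origin → type 1 system.
K_v = lim_{s→0} s·G(s) = A·8·19 / (2·12·20) = (19/60)·A.
e_ss = 4/K_v = 60/19 ⇒ K_v = 19/15 ⇒ A = (19/15)/(19/60) = 4.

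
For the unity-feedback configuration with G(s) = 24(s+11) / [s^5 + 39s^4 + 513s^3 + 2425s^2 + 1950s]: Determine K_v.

44/325

Factoring s from the denominator leaves a polynomial with constant term 1950, so the system is type 1.
K_v = lim_{s→0} s·G(s) = 24·11 / 1950 = 44/325.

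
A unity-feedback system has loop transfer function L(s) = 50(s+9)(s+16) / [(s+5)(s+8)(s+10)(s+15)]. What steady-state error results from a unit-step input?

L(s) has no factors of s in the denominator, so the system is type 0.
K_p = lim_{s→0} L(s) = 50·9·16 / (5·8·10·15) = 1.2.
e_ss = 1/(1 + K_p) = 1/2.2 = 5/11.

5/11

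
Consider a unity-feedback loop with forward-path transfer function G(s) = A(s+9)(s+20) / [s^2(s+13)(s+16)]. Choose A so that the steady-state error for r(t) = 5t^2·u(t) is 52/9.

2

Two free integrators in G(s): this is a type 2 system.
K_a = lim_{s→0} s^2·G(s) = A·9·20 / (13·16) = (45/52)·A.
e_ss = 10/K_a = 52/9 ⇒ K_a = 45/26 ⇒ A = (45/26)/(45/52) = 2.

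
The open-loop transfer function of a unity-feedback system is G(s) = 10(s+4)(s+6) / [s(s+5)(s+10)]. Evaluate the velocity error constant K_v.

The open loop has one pole at the origin → type 1 system.
K_v = lim_{s→0} s·G(s) = 10·4·6 / (5·10) = 4.8.

4.8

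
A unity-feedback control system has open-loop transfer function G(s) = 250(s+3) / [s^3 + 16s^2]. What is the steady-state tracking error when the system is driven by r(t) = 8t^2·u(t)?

The denominator has no term below 16s^2 — 2 poles at s=0, type 2.
K_a = lim_{s→0} s^2·G(s) = 250·3 / 16 = 46.875.
r(t) = 8t^2 gives R(s) = 16/s^3.
e_ss = 16/K_a = 16/46.875 = 128/375.

128/375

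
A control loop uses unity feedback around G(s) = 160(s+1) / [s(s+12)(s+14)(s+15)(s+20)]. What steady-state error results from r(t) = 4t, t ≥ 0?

System type = 1 (one pole at s=0).
K_v = lim_{s→0} s·G(s) = 160·1 / (12·14·15·20) = 1/315.
e_ss = 4/K_v = 4/(1/315) = 1260.

1260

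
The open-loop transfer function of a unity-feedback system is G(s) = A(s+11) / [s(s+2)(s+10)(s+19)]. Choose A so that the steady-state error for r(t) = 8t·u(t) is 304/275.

250

G(s) has one factor of s in the denominator, so the system is type 1.
K_v = lim_{s→0} s·G(s) = A·11 / (2·10·19) = (11/380)·A.
e_ss = 8/K_v = 304/275 ⇒ K_v = 275/38 ⇒ A = (275/38)/(11/380) = 250.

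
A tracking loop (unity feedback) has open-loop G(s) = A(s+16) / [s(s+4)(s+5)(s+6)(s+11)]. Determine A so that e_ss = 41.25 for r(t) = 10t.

The open loop has one pole at the origin → type 1 system.
K_v = lim_{s→0} s·G(s) = A·16 / (4·5·6·11) = (2/165)·A.
e_ss = 10/K_v = 41.25 ⇒ K_v = 8/33 ⇒ A = (8/33)/(2/165) = 20.

20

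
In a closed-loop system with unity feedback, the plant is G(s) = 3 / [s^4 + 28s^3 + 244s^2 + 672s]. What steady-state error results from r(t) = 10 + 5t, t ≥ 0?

Factoring s from the denominator leaves a polynomial with constant term 672, so the system is type 1. Treating each term separately:
  • 10: tracked with zero error.
  • 5t: e_ss = 5/K_v with K_v=1/224 → 1120.
Total e_ss = 1120.

1120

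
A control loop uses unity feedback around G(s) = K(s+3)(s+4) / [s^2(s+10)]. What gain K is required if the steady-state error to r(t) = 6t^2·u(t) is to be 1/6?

60

Two free integrators in G(s): this is a type 2 system.
K_a = lim_{s→0} s^2·G(s) = K·3·4 / (10) = 1.2·K.
e_ss = 12/K_a = 1/6 ⇒ K_a = 72 ⇒ K = 72/1.2 = 60.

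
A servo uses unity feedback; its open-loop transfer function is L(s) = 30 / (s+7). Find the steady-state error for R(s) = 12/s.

The open loop has no poles at the origin → type 0 system.
K_p = lim_{s→0} L(s) = 30 / (7) = 30/7.
e_ss = 12/(1 + K_p) = 12/(37/7) = 84/37.

84/37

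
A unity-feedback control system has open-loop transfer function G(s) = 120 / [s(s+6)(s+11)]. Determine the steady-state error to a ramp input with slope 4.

The open loop has one pole at the origin → type 1 system.
K_v = lim_{s→0} s·G(s) = 120 / (6·11) = 20/11.
e_ss = 4/K_v = 4/(20/11) = 2.2.

2.2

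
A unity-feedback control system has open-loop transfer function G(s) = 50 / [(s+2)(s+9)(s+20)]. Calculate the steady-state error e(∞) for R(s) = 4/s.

G(s) has no factors of s in the denominator, so the system is type 0.
K_p = lim_{s→0} G(s) = 50 / (2·9·20) = 5/36.
e_ss = 4/(1 + K_p) = 4/(41/36) = 144/41.

144/41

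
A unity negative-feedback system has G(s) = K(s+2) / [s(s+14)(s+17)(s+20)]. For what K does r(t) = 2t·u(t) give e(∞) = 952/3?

15

G(s) has one factor of s in the denominator, so the system is type 1.
K_v = lim_{s→0} s·G(s) = K·2 / (14·17·20) = (1/2380)·K.
e_ss = 2/K_v = 952/3 ⇒ K_v = 3/476 ⇒ K = (3/476)/(1/2380) = 15.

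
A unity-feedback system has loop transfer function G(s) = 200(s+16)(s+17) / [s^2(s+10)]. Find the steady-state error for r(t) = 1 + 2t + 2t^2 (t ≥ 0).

1/1360

Two free integrators in G(s): this is a type 2 system. Taking each input component in turn:
  • 1: tracked with zero error.
  • 2t: tracked with zero error.
  • 2t^2: e_ss = 4/K_a with K_a=5440 → 1/1360.
Total e_ss = 1/1360.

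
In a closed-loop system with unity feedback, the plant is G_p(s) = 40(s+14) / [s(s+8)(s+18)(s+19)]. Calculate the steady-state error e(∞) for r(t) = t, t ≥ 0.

G_p(s) has one factor of s in the denominator, so the system is type 1.
K_v = lim_{s→0} s·G_p(s) = 40·14 / (8·18·19) = 35/171.
e_ss = 1/K_v = 1/(35/171) = 171/35.

171/35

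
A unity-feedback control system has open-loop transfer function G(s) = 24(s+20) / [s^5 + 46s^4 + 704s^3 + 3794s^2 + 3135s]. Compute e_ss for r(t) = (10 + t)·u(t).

Factoring s from the denominator leaves a polynomial with constant term 3135, so the system is type 1. By superposition:
  • 10: tracked with zero error.
  • t: e_ss = 1/K_v with K_v=32/209 → 209/32.
Total e_ss = 209/32.

209/32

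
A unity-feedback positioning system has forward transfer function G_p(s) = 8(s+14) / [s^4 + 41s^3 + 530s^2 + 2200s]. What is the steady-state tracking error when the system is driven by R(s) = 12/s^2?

1650/7

Lowest-order denominator term is 2200s, so the open loop has 1 pole at the origin → type 1 system.
K_v = lim_{s→0} s·G_p(s) = 8·14 / 2200 = 14/275.
e_ss = 12/K_v = 12/(14/275) = 1650/7.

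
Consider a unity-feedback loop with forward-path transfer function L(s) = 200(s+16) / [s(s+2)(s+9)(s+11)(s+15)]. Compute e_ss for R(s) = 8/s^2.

7.425

The open loop has one pole at the origin → type 1 system.
K_v = lim_{s→0} s·L(s) = 200·16 / (2·9·11·15) = 320/297.
e_ss = 8/K_v = 8/(320/297) = 7.425.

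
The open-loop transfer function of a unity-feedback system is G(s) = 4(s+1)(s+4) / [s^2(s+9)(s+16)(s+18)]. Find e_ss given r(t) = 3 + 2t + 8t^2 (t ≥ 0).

2592

System type = 2 (two poles at s=0). By superposition:
  • 3: tracked with zero error.
  • 2t: tracked with zero error.
  • 8t^2: e_ss = 16/K_a with K_a=1/162 → 2592.
Total e_ss = 2592.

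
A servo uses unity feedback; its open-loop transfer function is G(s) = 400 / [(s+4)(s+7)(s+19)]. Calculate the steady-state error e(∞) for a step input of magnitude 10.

G(s) has no factors of s in the denominator, so the system is type 0.
K_p = lim_{s→0} G(s) = 400 / (4·7·19) = 100/133.
e_ss = 10/(1 + K_p) = 10/(233/133) = 1330/233.

1330/233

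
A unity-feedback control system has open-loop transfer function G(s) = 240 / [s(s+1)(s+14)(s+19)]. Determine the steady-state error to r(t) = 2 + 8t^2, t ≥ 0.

infinity

The open loop has one pole at the origin → type 1 system. By superposition:
  • 2: tracked with zero error.
  • 8t^2: a type-1 system cannot track it, e_ss → ∞.
The unbounded component dominates.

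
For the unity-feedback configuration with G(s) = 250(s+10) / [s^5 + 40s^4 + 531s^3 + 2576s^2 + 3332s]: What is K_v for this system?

625/833

Lowest-order denominator term is 3332s, so the open loop has 1 pole at the origin → type 1 system.
K_v = lim_{s→0} s·G(s) = 250·10 / 3332 = 625/833.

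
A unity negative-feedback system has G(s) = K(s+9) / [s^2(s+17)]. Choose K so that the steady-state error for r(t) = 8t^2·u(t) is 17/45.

80

System type = 2 (two poles at s=0).
K_a = lim_{s→0} s^2·G(s) = K·9 / (17) = (9/17)·K.
e_ss = 16/K_a = 17/45 ⇒ K_a = 720/17 ⇒ K = (720/17)/(9/17) = 80.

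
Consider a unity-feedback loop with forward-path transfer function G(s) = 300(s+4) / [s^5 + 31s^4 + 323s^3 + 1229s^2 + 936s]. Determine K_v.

Lowest-order denominator term is 936s, so the open loop has 1 pole at the origin → type 1 system.
K_v = lim_{s→0} s·G(s) = 300·4 / 936 = 50/39.

50/39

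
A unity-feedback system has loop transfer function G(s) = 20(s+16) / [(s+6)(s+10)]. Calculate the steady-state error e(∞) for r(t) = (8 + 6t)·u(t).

System type = 0 (no poles at s=0). Taking each input component in turn:
  • 8: e_ss = 8/(1+K_p) with K_p=16/3 → 24/19.
  • 6t: a type-0 system cannot track it, e_ss → ∞.
The unbounded component dominates.

infinity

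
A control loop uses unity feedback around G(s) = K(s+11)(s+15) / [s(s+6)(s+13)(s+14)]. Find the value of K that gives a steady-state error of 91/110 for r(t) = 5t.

System type = 1 (one pole at s=0).
K_v = lim_{s→0} s·G(s) = K·11·15 / (6·13·14) = (55/364)·K.
e_ss = 5/K_v = 91/110 ⇒ K_v = 550/91 ⇒ K = (550/91)/(55/364) = 40.

40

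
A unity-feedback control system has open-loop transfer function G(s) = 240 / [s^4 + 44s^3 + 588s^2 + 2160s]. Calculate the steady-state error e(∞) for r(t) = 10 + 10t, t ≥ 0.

90

The denominator has no term below 2160s — 1 pole at s=0, type 1. Taking each input component in turn:
  • 10: tracked with zero error.
  • 10t: e_ss = 10/K_v with K_v=1/9 → 90.
Total e_ss = 90.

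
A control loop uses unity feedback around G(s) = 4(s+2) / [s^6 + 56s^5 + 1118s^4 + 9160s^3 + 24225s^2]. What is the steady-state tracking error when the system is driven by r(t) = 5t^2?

30281.25

Lowest-order denominator term is 24225s^2, so the open loop has 2 poles at the origin → type 2 system.
K_a = lim_{s→0} s^2·G(s) = 4·2 / 24225 = 8/24225.
r(t) = 5t^2 gives R(s) = 10/s^3.
e_ss = 10/K_a = 10/(8/24225) = 30281.25.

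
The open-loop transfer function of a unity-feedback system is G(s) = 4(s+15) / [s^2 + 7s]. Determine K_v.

60/7

Factoring s from the denominator leaves a polynomial with constant term 7, so the system is type 1.
K_v = lim_{s→0} s·G(s) = 4·15 / 7 = 60/7.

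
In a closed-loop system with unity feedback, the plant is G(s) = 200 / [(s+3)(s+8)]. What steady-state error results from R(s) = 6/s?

9/14

System type = 0 (no poles at s=0).
K_p = lim_{s→0} G(s) = 200 / (3·8) = 25/3.
e_ss = 6/(1 + K_p) = 6/(28/3) = 9/14.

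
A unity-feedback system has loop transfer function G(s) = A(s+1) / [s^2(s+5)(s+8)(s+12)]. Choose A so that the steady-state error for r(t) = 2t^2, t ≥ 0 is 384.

System type = 2 (two poles at s=0).
K_a = lim_{s→0} s^2·G(s) = A·1 / (5·8·12) = (1/480)·A.
e_ss = 4/K_a = 384 ⇒ K_a = 1/96 ⇒ A = (1/96)/(1/480) = 5.

5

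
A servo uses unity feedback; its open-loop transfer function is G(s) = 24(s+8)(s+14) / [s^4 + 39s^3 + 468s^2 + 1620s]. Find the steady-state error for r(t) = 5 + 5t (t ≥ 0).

Factoring s from the denominator leaves a polynomial with constant term 1620, so the system is type 1. By superposition:
  • 5: tracked with zero error.
  • 5t: e_ss = 5/K_v with K_v=224/135 → 675/224.
Total e_ss = 675/224.

675/224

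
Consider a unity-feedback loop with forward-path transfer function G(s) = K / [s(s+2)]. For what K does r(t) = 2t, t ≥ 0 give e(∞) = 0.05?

One free integrator in G(s): this is a type 1 system.
K_v = lim_{s→0} s·G(s) = K / (2) = 0.5·K.
e_ss = 2/K_v = 0.05 ⇒ K_v = 40 ⇒ K = 40/0.5 = 80.

80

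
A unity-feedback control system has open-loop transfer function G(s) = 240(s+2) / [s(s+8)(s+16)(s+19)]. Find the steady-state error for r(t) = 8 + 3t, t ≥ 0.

15.2

One free integrator in G(s): this is a type 1 system. Taking each input component in turn:
  • 8: tracked with zero error.
  • 3t: e_ss = 3/K_v with K_v=15/76 → 15.2.
Total e_ss = 15.2.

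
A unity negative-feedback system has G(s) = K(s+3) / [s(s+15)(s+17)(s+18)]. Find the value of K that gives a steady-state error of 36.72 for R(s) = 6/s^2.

250

G(s) has one factor of s in the denominator, so the system is type 1.
K_v = lim_{s→0} s·G(s) = K·3 / (15·17·18) = (1/1530)·K.
e_ss = 6/K_v = 36.72 ⇒ K_v = 25/153 ⇒ K = (25/153)/(1/1530) = 250.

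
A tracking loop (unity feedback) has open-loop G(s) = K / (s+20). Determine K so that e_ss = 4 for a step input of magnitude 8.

The open loop has no poles at the origin → type 0 system.
K_p = lim_{s→0} G(s) = K / (20) = 0.05·K.
e_ss = 8/(1 + K_p) = 4 ⇒ 1 + 0.05·K = 2 ⇒ K = 20.

20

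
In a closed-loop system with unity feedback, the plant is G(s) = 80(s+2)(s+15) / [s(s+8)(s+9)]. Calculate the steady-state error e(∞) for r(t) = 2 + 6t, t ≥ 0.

The open loop has one pole at the origin → type 1 system. By superposition:
  • 2: tracked with zero error.
  • 6t: e_ss = 6/K_v with K_v=100/3 → 0.18.
Total e_ss = 0.18.

0.18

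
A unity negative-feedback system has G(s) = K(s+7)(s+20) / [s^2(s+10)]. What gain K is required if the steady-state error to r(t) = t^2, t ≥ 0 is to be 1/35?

5

Two free integrators in G(s): this is a type 2 system.
K_a = lim_{s→0} s^2·G(s) = K·7·20 / (10) = 14·K.
e_ss = 2/K_a = 1/35 ⇒ K_a = 70 ⇒ K = 70/14 = 5.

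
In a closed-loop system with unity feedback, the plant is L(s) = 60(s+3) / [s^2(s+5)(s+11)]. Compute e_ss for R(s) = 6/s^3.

11/6

L(s) has two factors of s in the denominator, so the system is type 2.
K_a = lim_{s→0} s^2·L(s) = 60·3 / (5·11) = 36/11.
r(t) = 3t^2 gives R(s) = 6/s^3.
e_ss = 6/K_a = 6/(36/11) = 11/6.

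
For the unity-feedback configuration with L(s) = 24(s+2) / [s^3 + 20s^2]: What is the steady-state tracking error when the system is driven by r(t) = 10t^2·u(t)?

25/3

The denominator has no term below 20s^2 — 2 poles at s=0, type 2.
K_a = lim_{s→0} s^2·L(s) = 24·2 / 20 = 2.4.
r(t) = 10t^2 gives R(s) = 20/s^3.
e_ss = 20/K_a = 20/2.4 = 25/3.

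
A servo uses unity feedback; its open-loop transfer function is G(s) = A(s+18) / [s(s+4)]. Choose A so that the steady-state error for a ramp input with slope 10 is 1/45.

G(s) has one factor of s in the denominator, so the system is type 1.
K_v = lim_{s→0} s·G(s) = A·18 / (4) = 4.5·A.
e_ss = 10/K_v = 1/45 ⇒ K_v = 450 ⇒ A = 450/4.5 = 100.

100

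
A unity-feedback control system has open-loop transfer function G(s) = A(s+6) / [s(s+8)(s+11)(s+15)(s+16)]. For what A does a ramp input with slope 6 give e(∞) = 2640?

8

System type = 1 (one pole at s=0).
K_v = lim_{s→0} s·G(s) = A·6 / (8·11·15·16) = (1/3520)·A.
e_ss = 6/K_v = 2640 ⇒ K_v = 1/440 ⇒ A = (1/440)/(1/3520) = 8.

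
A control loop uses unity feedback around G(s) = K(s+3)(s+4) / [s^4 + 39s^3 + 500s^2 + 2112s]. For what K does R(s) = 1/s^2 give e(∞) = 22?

8

Lowest-order denominator term is 2112s, so the open loop has 1 pole at the origin → type 1 system.
K_v = lim_{s→0} s·G(s) = K·3·4 / 2112 = (1/176)·K.
e_ss = 1/K_v = 22 ⇒ K_v = 1/22 ⇒ K = (1/22)/(1/176) = 8.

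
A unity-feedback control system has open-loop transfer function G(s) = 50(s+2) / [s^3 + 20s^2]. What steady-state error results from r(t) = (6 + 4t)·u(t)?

Factoring s^2 from the denominator leaves a polynomial with constant term 20, so the system is type 2. By superposition:
  • 6: tracked with zero error.
  • 4t: tracked with zero error.
Total e_ss = 0.

0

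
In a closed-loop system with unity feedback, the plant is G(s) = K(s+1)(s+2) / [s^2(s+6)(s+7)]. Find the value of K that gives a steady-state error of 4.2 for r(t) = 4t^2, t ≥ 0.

40

System type = 2 (two poles at s=0).
K_a = lim_{s→0} s^2·G(s) = K·1·2 / (6·7) = (1/21)·K.
e_ss = 8/K_a = 4.2 ⇒ K_a = 40/21 ⇒ K = (40/21)/(1/21) = 40.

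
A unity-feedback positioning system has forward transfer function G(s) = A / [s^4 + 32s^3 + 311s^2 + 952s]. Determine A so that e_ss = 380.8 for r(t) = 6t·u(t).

Factoring s from the denominator leaves a polynomial with constant term 952, so the system is type 1.
K_v = lim_{s→0} s·G(s) = A / 952 = (1/952)·A.
e_ss = 6/K_v = 380.8 ⇒ K_v = 15/952 ⇒ A = (15/952)/(1/952) = 15.

15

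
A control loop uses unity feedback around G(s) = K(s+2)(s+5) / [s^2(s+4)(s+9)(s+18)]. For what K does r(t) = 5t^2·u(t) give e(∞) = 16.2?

40

System type = 2 (two poles at s=0).
K_a = lim_{s→0} s^2·G(s) = K·2·5 / (4·9·18) = (5/324)·K.
e_ss = 10/K_a = 16.2 ⇒ K_a = 50/81 ⇒ K = (50/81)/(5/324) = 40.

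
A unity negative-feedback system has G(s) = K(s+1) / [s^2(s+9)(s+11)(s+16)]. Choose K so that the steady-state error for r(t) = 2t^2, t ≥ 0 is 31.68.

200

System type = 2 (two poles at s=0).
K_a = lim_{s→0} s^2·G(s) = K·1 / (9·11·16) = (1/1584)·K.
e_ss = 4/K_a = 31.68 ⇒ K_a = 25/198 ⇒ K = (25/198)/(1/1584) = 200.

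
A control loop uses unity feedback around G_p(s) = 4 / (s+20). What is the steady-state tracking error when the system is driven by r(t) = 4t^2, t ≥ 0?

infinity

The open loop has no poles at the origin → type 0 system.
For a type-0 system K_a = 0, so e_ss to a parabolic input is unbounded.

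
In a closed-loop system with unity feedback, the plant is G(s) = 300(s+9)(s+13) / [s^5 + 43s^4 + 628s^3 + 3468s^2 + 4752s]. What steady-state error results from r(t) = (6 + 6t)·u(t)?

264/325

Factoring s from the denominator leaves a polynomial with constant term 4752, so the system is type 1. By superposition:
  • 6: tracked with zero error.
  • 6t: e_ss = 6/K_v with K_v=325/44 → 264/325.
Total e_ss = 264/325.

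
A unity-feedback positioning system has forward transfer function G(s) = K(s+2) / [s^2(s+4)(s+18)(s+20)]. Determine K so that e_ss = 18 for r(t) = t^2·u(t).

System type = 2 (two poles at s=0).
K_a = lim_{s→0} s^2·G(s) = K·2 / (4·18·20) = (1/720)·K.
e_ss = 2/K_a = 18 ⇒ K_a = 1/9 ⇒ K = (1/9)/(1/720) = 80.

80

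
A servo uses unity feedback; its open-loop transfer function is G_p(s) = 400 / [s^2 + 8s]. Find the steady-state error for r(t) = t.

0.02

Lowest-order denominator term is 8s, so the open loop has 1 pole at the origin → type 1 system.
K_v = lim_{s→0} s·G_p(s) = 400 / 8 = 50.
e_ss = 1/K_v = 1/50 = 0.02.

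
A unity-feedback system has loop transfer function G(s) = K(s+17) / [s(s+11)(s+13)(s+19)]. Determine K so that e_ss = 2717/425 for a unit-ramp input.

25

The open loop has one pole at the origin → type 1 system.
K_v = lim_{s→0} s·G(s) = K·17 / (11·13·19) = (17/2717)·K.
e_ss = 1/K_v = 2717/425 ⇒ K_v = 425/2717 ⇒ K = (425/2717)/(17/2717) = 25.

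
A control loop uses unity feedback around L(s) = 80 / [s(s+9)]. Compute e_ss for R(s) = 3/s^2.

0.3375

One free integrator in L(s): this is a type 1 system.
K_v = lim_{s→0} s·L(s) = 80 / (9) = 80/9.
e_ss = 3/K_v = 3/(80/9) = 0.3375.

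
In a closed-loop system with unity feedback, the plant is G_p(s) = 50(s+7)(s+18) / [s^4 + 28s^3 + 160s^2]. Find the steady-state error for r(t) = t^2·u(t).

16/315

The denominator has no term below 160s^2 — 2 poles at s=0, type 2.
K_a = lim_{s→0} s^2·G_p(s) = 50·7·18 / 160 = 39.375.
r(t) = t^2 gives R(s) = 2/s^3.
e_ss = 2/K_a = 2/39.375 = 16/315.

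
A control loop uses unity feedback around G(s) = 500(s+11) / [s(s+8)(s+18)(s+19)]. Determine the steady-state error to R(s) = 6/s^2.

4104/1375

System type = 1 (one pole at s=0).
K_v = lim_{s→0} s·G(s) = 500·11 / (8·18·19) = 1375/684.
e_ss = 6/K_v = 6/(1375/684) = 4104/1375.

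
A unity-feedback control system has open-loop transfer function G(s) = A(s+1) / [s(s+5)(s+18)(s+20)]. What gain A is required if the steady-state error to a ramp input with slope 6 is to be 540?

20

The open loop has one pole at the origin → type 1 system.
K_v = lim_{s→0} s·G(s) = A·1 / (5·18·20) = (1/1800)·A.
e_ss = 6/K_v = 540 ⇒ K_v = 1/90 ⇒ A = (1/90)/(1/1800) = 20.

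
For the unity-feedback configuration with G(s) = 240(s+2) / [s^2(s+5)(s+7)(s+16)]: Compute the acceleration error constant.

6/7

G(s) has two factors of s in the denominator, so the system is type 2.
K_a = lim_{s→0} s^2·G(s) = 240·2 / (5·7·16) = 6/7.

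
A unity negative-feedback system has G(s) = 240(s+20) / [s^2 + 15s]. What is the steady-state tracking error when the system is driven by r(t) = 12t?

0.0375

Factoring s from the denominator leaves a polynomial with constant term 15, so the system is type 1.
K_v = lim_{s→0} s·G(s) = 240·20 / 15 = 320.
e_ss = 12/K_v = 12/320 = 0.0375.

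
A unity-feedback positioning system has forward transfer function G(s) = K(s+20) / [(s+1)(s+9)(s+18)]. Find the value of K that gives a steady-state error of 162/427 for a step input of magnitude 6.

120

G(s) has no factors of s in the denominator, so the system is type 0.
K_p = lim_{s→0} G(s) = K·20 / (1·9·18) = (10/81)·K.
e_ss = 6/(1 + K_p) = 162/427 ⇒ 1 + (10/81)·K = 427/27 ⇒ K = 120.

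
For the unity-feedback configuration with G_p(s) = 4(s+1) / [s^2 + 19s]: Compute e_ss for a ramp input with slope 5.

23.75

Factoring s from the denominator leaves a polynomial with constant term 19, so the system is type 1.
K_v = lim_{s→0} s·G_p(s) = 4·1 / 19 = 4/19.
e_ss = 5/K_v = 5/(4/19) = 23.75.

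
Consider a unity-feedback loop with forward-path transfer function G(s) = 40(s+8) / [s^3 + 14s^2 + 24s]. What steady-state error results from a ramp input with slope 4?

0.3

Lowest-order denominator term is 24s, so the open loop has 1 pole at the origin → type 1 system.
K_v = lim_{s→0} s·G(s) = 40·8 / 24 = 40/3.
e_ss = 4/K_v = 4/(40/3) = 0.3.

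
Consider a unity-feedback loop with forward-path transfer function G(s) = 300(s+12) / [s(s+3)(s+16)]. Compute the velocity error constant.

75

The open loop has one pole at the origin → type 1 system.
K_v = lim_{s→0} s·G(s) = 300·12 / (3·16) = 75.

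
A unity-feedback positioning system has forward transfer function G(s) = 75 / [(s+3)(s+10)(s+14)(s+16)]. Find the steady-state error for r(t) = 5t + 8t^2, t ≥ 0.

G(s) has no factors of s in the denominator, so the system is type 0. Taking each input component in turn:
  • 5t: a type-0 system cannot track it, e_ss → ∞.
  • 8t^2: a type-0 system cannot track it, e_ss → ∞.
The unbounded component dominates.

infinity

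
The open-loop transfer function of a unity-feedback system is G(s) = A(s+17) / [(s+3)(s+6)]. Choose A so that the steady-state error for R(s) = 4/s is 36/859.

100

System type = 0 (no poles at s=0).
K_p = lim_{s→0} G(s) = A·17 / (3·6) = (17/18)·A.
e_ss = 4/(1 + K_p) = 36/859 ⇒ 1 + (17/18)·A = 859/9 ⇒ A = 100.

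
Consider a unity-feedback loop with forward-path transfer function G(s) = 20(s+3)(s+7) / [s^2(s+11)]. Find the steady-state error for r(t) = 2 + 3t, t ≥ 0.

G(s) has two factors of s in the denominator, so the system is type 2. Taking each input component in turn:
  • 2: tracked with zero error.
  • 3t: tracked with zero error.
Total e_ss = 0.

0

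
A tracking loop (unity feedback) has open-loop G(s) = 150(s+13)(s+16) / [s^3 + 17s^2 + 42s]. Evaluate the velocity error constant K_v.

The denominator has no term below 42s — 1 pole at s=0, type 1.
K_v = lim_{s→0} s·G(s) = 150·13·16 / 42 = 5200/7.

5200/7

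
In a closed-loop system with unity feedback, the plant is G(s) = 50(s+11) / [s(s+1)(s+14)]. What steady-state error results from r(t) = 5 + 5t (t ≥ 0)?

The open loop has one pole at the origin → type 1 system. Treating each term separately:
  • 5: tracked with zero error.
  • 5t: e_ss = 5/K_v with K_v=275/7 → 7/55.
Total e_ss = 7/55.

7/55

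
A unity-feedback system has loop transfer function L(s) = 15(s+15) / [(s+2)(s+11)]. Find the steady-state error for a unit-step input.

No free integrators in L(s): this is a type 0 system.
K_p = lim_{s→0} L(s) = 15·15 / (2·11) = 225/22.
e_ss = 1/(1 + K_p) = 1/(247/22) = 22/247.

22/247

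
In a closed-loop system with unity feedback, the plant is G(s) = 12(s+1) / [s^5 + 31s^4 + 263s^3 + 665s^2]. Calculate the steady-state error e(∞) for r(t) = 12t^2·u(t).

Lowest-order denominator term is 665s^2, so the open loop has 2 poles at the origin → type 2 system.
K_a = lim_{s→0} s^2·G(s) = 12·1 / 665 = 12/665.
r(t) = 12t^2 gives R(s) = 24/s^3.
e_ss = 24/K_a = 24/(12/665) = 1330.

1330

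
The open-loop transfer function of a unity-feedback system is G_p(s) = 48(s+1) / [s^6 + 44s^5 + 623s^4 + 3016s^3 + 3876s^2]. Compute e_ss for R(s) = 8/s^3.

Factoring s^2 from the denominator leaves a polynomial with constant term 3876, so the system is type 2.
K_a = lim_{s→0} s^2·G_p(s) = 48·1 / 3876 = 4/323.
r(t) = 4t^2 gives R(s) = 8/s^3.
e_ss = 8/K_a = 8/(4/323) = 646.

646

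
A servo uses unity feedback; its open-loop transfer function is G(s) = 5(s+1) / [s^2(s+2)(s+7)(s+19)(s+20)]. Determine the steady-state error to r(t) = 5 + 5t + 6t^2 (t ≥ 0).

12768

G(s) has two factors of s in the denominator, so the system is type 2. Taking each input component in turn:
  • 5: tracked with zero error.
  • 5t: tracked with zero error.
  • 6t^2: e_ss = 12/K_a with K_a=1/1064 → 12768.
Total e_ss = 12768.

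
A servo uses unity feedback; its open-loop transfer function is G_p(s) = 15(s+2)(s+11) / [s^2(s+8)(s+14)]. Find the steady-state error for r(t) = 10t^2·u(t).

System type = 2 (two poles at s=0).
K_a = lim_{s→0} s^2·G_p(s) = 15·2·11 / (8·14) = 165/56.
r(t) = 10t^2 gives R(s) = 20/s^3.
e_ss = 20/K_a = 20/(165/56) = 224/33.

224/33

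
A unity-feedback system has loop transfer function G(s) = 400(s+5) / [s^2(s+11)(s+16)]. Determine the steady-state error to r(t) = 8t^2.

1.408

Two free integrators in G(s): this is a type 2 system.
K_a = lim_{s→0} s^2·G(s) = 400·5 / (11·16) = 125/11.
r(t) = 8t^2 gives R(s) = 16/s^3.
e_ss = 16/K_a = 16/(125/11) = 1.408.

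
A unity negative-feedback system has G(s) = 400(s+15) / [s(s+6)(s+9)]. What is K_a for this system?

0

G(s) has one factor of s in the denominator, so the system is type 1.
K_a = lim_{s→0} s^2·G(s) = 0 (the extra factor of s kills the finite limit).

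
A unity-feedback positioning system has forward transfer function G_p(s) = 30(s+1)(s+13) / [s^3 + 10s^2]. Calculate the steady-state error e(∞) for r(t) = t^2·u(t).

2/39

The denominator has no term below 10s^2 — 2 poles at s=0, type 2.
K_a = lim_{s→0} s^2·G_p(s) = 30·1·13 / 10 = 39.
r(t) = t^2 gives R(s) = 2/s^3.
e_ss = 2/K_a = 2/39.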